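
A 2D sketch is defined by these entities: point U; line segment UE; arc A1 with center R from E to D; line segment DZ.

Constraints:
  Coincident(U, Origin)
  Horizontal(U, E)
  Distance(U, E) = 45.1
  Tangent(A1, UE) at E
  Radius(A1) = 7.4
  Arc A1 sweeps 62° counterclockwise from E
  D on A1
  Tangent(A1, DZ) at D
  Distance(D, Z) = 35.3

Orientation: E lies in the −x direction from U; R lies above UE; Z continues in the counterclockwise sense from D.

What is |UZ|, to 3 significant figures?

41.4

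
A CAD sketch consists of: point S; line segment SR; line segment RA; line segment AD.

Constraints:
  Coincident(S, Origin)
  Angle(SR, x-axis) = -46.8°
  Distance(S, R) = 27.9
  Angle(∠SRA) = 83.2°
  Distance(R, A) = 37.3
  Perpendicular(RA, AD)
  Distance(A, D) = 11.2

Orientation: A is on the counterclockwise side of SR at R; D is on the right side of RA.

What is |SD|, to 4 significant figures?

51.66

S is at the origin; SR runs at -46.8° with length 27.9, so R = 27.9·(cos -46.8°, sin -46.8°) = (19.10, -20.34). ∠SRA = 83.2°, so RA runs at -46.8° + (180° − 83.2°) = 50.00° from the x-axis; with |RA| = 37.3, A = R + 37.3·(cos 50.00°, sin 50.00°) = (43.07, 8.235). RA ⟂ AD; with |AD| = 11.2 on the right of RA, D = A + 11.2·(0.7660, -0.6428) = (51.65, 1.036). Then |SD| = |D − S| = 51.66.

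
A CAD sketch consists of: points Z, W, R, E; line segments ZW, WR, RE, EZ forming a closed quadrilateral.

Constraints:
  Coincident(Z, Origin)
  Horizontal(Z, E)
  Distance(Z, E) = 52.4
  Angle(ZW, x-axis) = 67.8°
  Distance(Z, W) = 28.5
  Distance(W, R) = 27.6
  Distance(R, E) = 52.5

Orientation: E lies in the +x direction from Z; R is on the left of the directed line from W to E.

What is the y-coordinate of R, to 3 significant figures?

47.0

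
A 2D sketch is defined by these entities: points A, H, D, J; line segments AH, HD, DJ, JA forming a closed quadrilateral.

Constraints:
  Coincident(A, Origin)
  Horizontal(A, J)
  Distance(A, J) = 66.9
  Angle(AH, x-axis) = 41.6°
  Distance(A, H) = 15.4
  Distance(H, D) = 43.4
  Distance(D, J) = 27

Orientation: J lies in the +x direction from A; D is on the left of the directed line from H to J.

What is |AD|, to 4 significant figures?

57.78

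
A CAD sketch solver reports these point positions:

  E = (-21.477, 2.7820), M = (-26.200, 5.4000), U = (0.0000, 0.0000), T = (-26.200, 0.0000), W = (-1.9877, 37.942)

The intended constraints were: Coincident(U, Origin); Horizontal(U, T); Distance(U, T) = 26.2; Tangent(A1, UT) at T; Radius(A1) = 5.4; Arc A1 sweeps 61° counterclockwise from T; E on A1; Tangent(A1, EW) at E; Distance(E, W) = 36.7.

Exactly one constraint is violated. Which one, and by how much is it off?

Distance(E, W) = 36.7 — off by 3.50.

U = (0.00, 0.00) ✓; U.y = 0.00, T.y = 0.00 ✓; |UT| = 26.20 ✓; ∠(MT, TU) = 90.00° ✓; |MT| = 5.400 ✓; bearing(M→E) − bearing(M→T) = 61.00° ✓; |ME| = 5.400 ✓; ∠(ME, EW) = 90.00° ✓; |EW| = 40.20 ✗.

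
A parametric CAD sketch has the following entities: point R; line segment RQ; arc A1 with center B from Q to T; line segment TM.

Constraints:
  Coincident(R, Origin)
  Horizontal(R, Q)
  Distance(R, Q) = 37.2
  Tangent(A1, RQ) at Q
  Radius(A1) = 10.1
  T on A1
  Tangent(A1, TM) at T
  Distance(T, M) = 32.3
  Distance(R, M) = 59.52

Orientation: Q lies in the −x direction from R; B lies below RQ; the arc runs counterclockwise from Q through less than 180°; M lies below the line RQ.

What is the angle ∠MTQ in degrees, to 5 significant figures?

128.95°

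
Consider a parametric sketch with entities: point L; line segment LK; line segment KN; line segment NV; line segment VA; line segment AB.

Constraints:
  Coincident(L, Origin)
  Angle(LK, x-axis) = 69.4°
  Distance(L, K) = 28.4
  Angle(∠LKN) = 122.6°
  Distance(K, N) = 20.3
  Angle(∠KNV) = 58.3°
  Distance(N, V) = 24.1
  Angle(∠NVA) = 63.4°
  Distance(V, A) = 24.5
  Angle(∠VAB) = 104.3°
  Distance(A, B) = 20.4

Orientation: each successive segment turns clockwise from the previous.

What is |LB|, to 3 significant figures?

45.9

∠NVA = 63.4° gives VA at 134° from the x-axis; with |VA| = 24.5, A = (4.80, 25.8). ∠VAB = 104.3° gives AB at 58.0° from the x-axis; with |AB| = 20.4, B = (15.6, 43.1). Then |LB| = |B − L| = 45.9.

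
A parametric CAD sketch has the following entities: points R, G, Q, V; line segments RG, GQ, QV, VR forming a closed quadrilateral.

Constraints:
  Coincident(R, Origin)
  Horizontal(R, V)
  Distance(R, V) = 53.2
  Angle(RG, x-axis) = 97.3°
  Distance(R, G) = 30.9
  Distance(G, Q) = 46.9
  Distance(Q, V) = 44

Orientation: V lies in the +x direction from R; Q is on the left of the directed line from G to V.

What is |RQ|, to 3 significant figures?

59.3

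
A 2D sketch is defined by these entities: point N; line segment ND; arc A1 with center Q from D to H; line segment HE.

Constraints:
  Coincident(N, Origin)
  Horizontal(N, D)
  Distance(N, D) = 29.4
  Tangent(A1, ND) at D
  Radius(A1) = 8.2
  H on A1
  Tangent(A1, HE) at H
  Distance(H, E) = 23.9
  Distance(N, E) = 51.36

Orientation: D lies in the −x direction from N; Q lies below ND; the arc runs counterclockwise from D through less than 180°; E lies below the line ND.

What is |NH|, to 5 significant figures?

38.118

N is at the origin; ND is horizontal with |ND| = 29.4 and D on the −x side, so D = (-29.400, 0.0000). A1 meets ND tangentially, so QD is at right angles to ND, so Q = D + (0, -8.2) = (-29.400, -8.2000). Since QH ⟂ HE (tangency), |QE| = √(8.2² + 23.9²) = 25.268 regardless of where H sits on A1. So E lies on both circle(N, 51.36) and circle(Q, 25.268); the below-ND intersection is E = (-41.350, -30.463). H is the foot of the tangent from E: H = (-37.492, -6.8763).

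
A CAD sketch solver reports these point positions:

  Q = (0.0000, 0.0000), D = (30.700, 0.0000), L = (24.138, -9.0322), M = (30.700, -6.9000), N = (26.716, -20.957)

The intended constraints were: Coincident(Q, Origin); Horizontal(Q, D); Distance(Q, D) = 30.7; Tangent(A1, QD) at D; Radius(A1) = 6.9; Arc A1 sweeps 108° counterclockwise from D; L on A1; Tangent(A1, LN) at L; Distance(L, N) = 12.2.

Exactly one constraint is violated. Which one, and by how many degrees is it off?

Tangent(A1, LN) at L — off by 5.80°.

Q = (0.00, 0.00) ✓; Q.y = 0.00, D.y = 0.00 ✓; |QD| = 30.70 ✓; ∠(MD, DQ) = 90.00° ✓; |MD| = 6.900 ✓; bearing(M→L) − bearing(M→D) = 108.0° ✓; |ML| = 6.900 ✓; ∠(ML, LN) = 95.80° ✗; |LN| = 12.20 ✓.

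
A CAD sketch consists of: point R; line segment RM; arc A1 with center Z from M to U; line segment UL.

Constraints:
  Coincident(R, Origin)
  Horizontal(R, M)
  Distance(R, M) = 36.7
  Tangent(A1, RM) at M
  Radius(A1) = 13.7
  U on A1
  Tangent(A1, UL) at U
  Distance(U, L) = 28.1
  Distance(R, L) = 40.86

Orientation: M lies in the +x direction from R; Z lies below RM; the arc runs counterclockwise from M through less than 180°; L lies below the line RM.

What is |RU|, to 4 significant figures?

25.58

R is at the origin; RM is horizontal with |RM| = 36.7 and M on the +x side, so M = (36.70, 0.000). The tangent condition forces ZM to be normal to RM, so Z = M + (0, -13.7) = (36.70, -13.70). Since ZU ⟂ UL (tangency), |ZL| = √(13.7² + 28.1²) = 31.26 regardless of where U sits on A1. So L lies on both circle(R, 40.86) and circle(Z, 31.26); the below-RM intersection is L = (16.36, -37.44). U is the foot of the tangent from L: U = (23.44, -10.25).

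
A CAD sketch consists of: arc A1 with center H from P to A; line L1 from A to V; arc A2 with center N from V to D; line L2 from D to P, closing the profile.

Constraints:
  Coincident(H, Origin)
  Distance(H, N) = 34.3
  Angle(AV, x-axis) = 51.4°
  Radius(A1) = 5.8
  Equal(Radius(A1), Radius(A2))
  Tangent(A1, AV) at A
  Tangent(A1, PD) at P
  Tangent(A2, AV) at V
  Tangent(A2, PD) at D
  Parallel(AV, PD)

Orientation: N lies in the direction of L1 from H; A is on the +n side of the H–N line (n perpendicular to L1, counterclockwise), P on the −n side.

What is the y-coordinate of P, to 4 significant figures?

-3.619

The slot axis is L1's direction at 51.4°, so u = (cos 51.4°, sin 51.4°) = (0.6239, 0.7815) and n = (−sin 51.4°, cos 51.4°) = (-0.7815, 0.6239). H is at the origin and N lies 34.3 along u from H, so N = 34.3·u = (21.40, 26.81). Tangency of A1 to both parallel lines with radius 5.8 puts A and P at H ± 5.8·n: A = (-4.533, 3.619), P = (4.533, -3.619). So P.y = -3.619.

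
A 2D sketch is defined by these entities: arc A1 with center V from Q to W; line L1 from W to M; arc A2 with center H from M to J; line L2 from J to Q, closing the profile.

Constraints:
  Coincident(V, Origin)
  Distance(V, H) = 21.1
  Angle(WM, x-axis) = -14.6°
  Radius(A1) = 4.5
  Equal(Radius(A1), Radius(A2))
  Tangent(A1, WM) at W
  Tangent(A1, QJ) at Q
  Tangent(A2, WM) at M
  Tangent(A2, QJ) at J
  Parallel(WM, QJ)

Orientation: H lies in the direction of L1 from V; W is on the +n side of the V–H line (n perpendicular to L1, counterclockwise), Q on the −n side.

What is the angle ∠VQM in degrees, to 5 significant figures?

66.900°

The slot axis is L1's direction at -14.6°, so u = (cos -14.6°, sin -14.6°) = (0.96771, -0.25207) and n = (−sin -14.6°, cos -14.6°) = (0.25207, 0.96771). V is at the origin and H lies 21.1 along u from V, so H = 21.1·u = (20.419, -5.3187). Tangency of A1 to both parallel lines with radius 4.5 puts W and Q at V ± 4.5·n: W = (1.1343, 4.3547), Q = (-1.1343, -4.3547). Equal radii place M and J the same way about H: M = H + 4.5·n = (21.553, -0.96397), J = H − 4.5·n = (19.284, -9.6734). Then cos ∠VQM = QV·QM / (|QV||QM|), giving 66.900°.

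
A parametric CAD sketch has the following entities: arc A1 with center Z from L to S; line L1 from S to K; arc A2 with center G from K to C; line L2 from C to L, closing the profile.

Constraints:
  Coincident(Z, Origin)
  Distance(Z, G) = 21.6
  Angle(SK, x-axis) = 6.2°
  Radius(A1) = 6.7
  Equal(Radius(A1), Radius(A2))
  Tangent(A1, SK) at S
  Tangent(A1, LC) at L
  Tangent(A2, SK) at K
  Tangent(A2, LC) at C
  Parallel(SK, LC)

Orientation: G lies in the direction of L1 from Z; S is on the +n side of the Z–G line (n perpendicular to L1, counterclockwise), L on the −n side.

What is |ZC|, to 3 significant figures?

22.6

Tangency of A1 to both parallel lines with radius 6.7 puts S and L at Z ± 6.7·n: S = (-0.724, 6.66), L = (0.724, -6.66). Equal radii place K and C the same way about G: K = G + 6.7·n = (20.8, 8.99), C = G − 6.7·n = (22.2, -4.33). Then |ZC| = |C − Z| = 22.6.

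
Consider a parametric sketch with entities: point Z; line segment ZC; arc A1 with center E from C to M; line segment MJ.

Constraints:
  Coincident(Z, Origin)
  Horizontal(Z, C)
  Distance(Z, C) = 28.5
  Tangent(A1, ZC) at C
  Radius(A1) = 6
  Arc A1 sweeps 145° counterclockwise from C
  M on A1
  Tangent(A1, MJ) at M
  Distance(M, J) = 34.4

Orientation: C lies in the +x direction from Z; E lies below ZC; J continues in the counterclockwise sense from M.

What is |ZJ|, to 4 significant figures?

61.43

On A1, C sits at bearing 90° from E; a 145° counterclockwise sweep puts M at bearing 235°, so M = E + 6.0·(cos 235°, sin 235°) = (25.06, -10.91). A1 meets MJ tangentially, so EM is at right angles to MJ, so MJ runs along (−sin 235°, cos 235°); with |MJ| = 34.4, J = (53.24, -30.65). Then |ZJ| = |J − Z| = 61.43.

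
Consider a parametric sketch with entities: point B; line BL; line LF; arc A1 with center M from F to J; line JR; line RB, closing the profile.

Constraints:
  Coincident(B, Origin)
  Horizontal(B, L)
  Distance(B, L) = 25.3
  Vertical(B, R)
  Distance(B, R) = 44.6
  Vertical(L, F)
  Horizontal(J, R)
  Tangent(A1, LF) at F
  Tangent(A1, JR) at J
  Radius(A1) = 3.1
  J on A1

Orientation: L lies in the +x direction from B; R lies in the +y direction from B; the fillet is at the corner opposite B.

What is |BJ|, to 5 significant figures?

49.820

B is at the origin; BL is horizontal with |BL| = 25.3 and L on the +x side, so L = (25.300, 0.0000). BR is vertical with |BR| = 44.6 and R on the +y side, so R = (0.0000, 44.600). The virtual corner opposite B is at (25.300, 44.600). The tangent condition forces MF to be normal to LF and A1 meets JR tangentially, so MJ is at right angles to JR, with radius 3.1, so the center M sits 3.1 in from both sides at M = (22.200, 41.500). That places the tangent points at F = (25.300, 41.500) on LF and J = (22.200, 44.600) on JR. Then |BJ| = |J − B| = 49.820.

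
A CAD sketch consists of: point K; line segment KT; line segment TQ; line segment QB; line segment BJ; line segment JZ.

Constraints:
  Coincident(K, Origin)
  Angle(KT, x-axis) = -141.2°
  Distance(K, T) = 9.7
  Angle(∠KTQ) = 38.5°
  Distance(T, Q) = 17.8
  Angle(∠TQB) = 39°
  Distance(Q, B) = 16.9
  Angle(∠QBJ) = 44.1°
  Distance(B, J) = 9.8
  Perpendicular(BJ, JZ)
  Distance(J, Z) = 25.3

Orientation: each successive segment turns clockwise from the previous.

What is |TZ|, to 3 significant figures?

31.2

K is at the origin; KT runs at -141.2° with length 9.7, so T = (-7.56, -6.08). ∠KTQ = 38.5° gives TQ at 77.3° from the x-axis; with |TQ| = 17.8, Q = (-3.65, 11.3). ∠TQB = 39.0° gives QB at -63.7° from the x-axis; with |QB| = 16.9, B = (3.84, -3.86). ∠QBJ = 44.1° gives BJ at 160° from the x-axis; with |BJ| = 9.8, J = (-5.39, -0.577). BJ ⟂ JZ, so JZ runs at 70.4°; with |JZ| = 25.3, Z = (3.10, 23.3). Then |TZ| = |Z − T| = 31.2.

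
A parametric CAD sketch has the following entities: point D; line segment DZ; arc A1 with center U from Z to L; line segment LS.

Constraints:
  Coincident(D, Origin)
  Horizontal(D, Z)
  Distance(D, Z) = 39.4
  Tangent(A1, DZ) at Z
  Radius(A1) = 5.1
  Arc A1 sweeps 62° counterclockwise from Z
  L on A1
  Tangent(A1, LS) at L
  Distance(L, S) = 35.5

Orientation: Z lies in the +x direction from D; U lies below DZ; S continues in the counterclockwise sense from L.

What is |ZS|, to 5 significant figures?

40.094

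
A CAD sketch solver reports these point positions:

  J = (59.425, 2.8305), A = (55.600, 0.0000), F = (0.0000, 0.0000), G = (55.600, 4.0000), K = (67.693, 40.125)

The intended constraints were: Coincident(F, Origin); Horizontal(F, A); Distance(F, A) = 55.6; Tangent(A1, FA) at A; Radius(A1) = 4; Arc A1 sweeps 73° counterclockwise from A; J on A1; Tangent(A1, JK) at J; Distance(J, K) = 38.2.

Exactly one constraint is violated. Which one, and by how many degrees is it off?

Tangent(A1, JK) at J — off by 4.50°.

F = (0.00, 0.00) ✓; F.y = 0.00, A.y = 0.00 ✓; |FA| = 55.60 ✓; ∠(GA, AF) = 90.00° ✓; |GA| = 4.000 ✓; bearing(G→J) − bearing(G→A) = 73.00° ✓; |GJ| = 4.000 ✓; ∠(GJ, JK) = 85.50° ✗; |JK| = 38.20 ✓.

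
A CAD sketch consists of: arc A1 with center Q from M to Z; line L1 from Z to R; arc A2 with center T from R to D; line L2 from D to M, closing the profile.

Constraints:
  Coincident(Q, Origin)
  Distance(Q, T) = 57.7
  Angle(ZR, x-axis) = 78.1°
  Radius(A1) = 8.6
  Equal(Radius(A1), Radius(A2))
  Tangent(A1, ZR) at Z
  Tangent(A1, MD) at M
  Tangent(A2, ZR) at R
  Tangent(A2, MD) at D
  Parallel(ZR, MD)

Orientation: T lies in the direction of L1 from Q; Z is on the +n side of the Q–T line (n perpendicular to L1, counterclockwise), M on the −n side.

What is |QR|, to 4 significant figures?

58.34

The slot axis is L1's direction at 78.1°, so u = (cos 78.1°, sin 78.1°) = (0.2062, 0.9785) and n = (−sin 78.1°, cos 78.1°) = (-0.9785, 0.2062). Q is at the origin and T lies 57.7 along u from Q, so T = 57.7·u = (11.90, 56.46). Tangency of A1 to both parallel lines with radius 8.6 puts Z and M at Q ± 8.6·n: Z = (-8.415, 1.773), M = (8.415, -1.773). Equal radii place R and D the same way about T: R = T + 8.6·n = (3.483, 58.23), D = T − 8.6·n = (20.31, 54.69). Then |QR| = |R − Q| = 58.34.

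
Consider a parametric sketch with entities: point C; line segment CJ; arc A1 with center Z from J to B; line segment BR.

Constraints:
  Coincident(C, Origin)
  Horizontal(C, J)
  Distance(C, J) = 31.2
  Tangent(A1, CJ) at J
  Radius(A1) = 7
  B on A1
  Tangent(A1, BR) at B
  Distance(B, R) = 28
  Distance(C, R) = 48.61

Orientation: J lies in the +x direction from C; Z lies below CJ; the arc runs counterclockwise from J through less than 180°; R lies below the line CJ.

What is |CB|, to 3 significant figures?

26.1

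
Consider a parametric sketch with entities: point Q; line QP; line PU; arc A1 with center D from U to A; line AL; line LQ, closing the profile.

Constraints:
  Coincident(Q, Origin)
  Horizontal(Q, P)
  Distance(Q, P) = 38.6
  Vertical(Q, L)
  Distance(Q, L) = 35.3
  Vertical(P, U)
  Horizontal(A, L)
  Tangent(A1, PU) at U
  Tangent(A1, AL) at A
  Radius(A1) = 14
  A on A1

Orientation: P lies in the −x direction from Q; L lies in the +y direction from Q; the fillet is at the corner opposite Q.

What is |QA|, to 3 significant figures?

43.0

Q is at the origin; Q and P share the same y with |QP| = 38.6 and P on the −x side, so P = (-38.6, 0.00). QL is vertical with |QL| = 35.3 and L on the +y side, so L = (0.00, 35.3). The virtual corner opposite Q is at (-38.6, 35.3). Since A1 is tangent to PU there, DU ⟂ PU and tangency of A1 to AL means the radius DA is perpendicular to AL, with radius 14.0, so the center D sits 14.0 in from both sides at D = (-24.6, 21.3). That places the tangent points at U = (-38.6, 21.3) on PU and A = (-24.6, 35.3) on AL. Then |QA| = |A − Q| = 43.0.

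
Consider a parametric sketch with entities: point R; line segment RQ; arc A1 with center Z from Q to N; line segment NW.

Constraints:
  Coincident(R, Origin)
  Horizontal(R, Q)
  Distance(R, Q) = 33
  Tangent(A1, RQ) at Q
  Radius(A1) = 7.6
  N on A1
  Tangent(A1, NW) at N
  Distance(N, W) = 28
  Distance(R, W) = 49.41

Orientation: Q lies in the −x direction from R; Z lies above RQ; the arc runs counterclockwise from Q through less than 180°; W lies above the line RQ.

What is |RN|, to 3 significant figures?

27.4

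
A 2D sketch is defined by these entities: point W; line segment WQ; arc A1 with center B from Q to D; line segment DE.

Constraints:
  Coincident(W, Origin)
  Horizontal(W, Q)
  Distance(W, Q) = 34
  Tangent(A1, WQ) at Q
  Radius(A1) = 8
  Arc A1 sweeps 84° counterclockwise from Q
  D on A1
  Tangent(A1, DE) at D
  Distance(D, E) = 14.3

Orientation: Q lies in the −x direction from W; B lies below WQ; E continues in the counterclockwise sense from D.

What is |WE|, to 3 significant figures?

48.4

W is at the origin; WQ is horizontal with |WQ| = 34.0 and Q on the −x side, so Q = (-34.0, 0.00). The tangent condition forces BQ to be normal to WQ, so B = Q + (0, -8) = (-34.0, -8.00). On A1, Q sits at bearing 90° from B; an 84° counterclockwise sweep puts D at bearing 174°, so D = B + 8.0·(cos 174°, sin 174°) = (-42.0, -7.16). The tangent condition forces BD to be normal to DE, so DE runs along (−sin 174°, cos 174°); with |DE| = 14.3, E = (-43.5, -21.4). Then |WE| = |E − W| = 48.4.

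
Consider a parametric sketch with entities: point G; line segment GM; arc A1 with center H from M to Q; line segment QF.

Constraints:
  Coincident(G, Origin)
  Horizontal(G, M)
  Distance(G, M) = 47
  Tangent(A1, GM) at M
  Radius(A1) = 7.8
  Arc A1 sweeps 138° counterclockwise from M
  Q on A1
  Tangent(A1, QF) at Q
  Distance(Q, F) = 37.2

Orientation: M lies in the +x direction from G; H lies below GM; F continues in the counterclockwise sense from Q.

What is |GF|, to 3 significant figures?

79.4

On A1, M sits at bearing 90° from H; a 138° counterclockwise sweep puts Q at bearing 228°, so Q = H + 7.8·(cos 228°, sin 228°) = (41.8, -13.6). A1 meets QF tangentially, so HQ is at right angles to QF, so QF runs along (−sin 228°, cos 228°); with |QF| = 37.2, F = (69.4, -38.5). Then |GF| = |F − G| = 79.4.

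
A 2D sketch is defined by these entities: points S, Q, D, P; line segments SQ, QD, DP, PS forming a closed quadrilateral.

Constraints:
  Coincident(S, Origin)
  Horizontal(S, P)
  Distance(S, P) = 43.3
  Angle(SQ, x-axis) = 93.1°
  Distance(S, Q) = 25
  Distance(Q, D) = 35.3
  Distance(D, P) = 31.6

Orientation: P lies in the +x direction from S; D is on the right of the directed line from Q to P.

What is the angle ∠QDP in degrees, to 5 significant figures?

99.607°

S is at the origin; SP is horizontal with |SP| = 43.3 and P in +x, so P = (43.3, 0). SQ runs at 93.1° with |SQ| = 25.0, so Q = (-1.3520, 24.963). D is determined by |QD| = 35.3 and |DP| = 31.6 together: it lies at the intersection of circle(Q, 35.3) and circle(P, 31.6). With |QP| = 51.156, the foot of the radical line on QP is 27.998 from Q and the perpendicular offset is √(35.3² − 27.998²) = 21.500. Taking the right-of-QP solution: D = (12.594, -7.4648).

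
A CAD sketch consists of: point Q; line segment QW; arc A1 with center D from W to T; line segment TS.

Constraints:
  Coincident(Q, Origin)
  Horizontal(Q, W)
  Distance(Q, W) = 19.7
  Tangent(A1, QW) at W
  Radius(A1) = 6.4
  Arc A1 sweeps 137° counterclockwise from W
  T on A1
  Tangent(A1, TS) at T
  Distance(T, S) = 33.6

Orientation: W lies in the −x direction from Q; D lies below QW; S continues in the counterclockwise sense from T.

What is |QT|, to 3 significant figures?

26.5

A1 meets QW tangentially, so DW is at right angles to QW, so D = W + (0, -6.4) = (-19.7, -6.40). On A1, W sits at bearing 90° from D; a 137° counterclockwise sweep puts T at bearing 227°, so T = D + 6.4·(cos 227°, sin 227°) = (-24.1, -11.1). Then |QT| = |T − Q| = 26.5.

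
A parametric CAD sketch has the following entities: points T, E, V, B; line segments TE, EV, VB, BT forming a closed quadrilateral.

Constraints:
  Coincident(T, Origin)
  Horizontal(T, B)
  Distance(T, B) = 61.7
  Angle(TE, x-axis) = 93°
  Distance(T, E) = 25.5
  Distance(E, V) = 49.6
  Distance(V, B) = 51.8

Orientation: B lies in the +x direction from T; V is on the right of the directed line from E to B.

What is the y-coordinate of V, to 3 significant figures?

-21.5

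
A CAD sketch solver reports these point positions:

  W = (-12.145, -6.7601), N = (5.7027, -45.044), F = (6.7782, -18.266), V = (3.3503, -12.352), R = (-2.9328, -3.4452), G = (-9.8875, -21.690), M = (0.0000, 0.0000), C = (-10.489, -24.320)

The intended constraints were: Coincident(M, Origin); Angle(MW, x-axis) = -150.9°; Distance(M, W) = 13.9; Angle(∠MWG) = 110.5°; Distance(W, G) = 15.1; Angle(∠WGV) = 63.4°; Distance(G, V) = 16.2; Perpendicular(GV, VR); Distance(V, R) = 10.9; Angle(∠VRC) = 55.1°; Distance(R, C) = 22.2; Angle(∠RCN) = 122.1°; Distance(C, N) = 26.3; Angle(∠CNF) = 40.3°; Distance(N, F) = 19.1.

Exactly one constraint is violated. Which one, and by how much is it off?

Distance(N, F) = 19.1 — off by 7.70.

M = (0.00, 0.00) ✓; MW at -150.9° ✓; |MW| = 13.90 ✓; ∠MWG = 110.5° ✓; |WG| = 15.10 ✓; ∠WGV = 63.40° ✓; |GV| = 16.20 ✓; ∠(GV, VR) = 90.00° ✓; |VR| = 10.90 ✓; ∠VRC = 55.10° ✓; |RC| = 22.20 ✓; ∠RCN = 122.1° ✓; |CN| = 26.30 ✓; ∠CNF = 40.30° ✓; |NF| = 26.80 ✗.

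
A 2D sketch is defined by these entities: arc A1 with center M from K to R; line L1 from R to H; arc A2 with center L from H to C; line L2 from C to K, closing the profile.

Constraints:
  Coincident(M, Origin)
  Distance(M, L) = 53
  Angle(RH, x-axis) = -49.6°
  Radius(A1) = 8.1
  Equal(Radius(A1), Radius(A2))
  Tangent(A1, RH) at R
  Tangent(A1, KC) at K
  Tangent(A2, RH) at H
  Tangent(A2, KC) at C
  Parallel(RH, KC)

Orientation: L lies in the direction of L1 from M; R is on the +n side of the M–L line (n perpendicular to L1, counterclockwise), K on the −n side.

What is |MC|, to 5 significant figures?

53.615

Tangency of A1 to both parallel lines with radius 8.1 puts R and K at M ± 8.1·n: R = (6.1685, 5.2498), K = (-6.1685, -5.2498). Equal radii place H and C the same way about L: H = L + 8.1·n = (40.519, -35.112), C = L − 8.1·n = (28.182, -45.611). Then |MC| = |C − M| = 53.615.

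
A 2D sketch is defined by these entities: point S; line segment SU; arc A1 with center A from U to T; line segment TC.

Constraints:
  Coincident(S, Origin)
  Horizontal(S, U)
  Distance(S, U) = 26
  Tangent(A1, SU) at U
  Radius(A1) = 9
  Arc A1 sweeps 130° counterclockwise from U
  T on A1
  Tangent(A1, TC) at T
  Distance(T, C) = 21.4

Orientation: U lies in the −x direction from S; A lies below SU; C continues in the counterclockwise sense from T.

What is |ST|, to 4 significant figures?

36.06

S is at the origin; SU is horizontal with |SU| = 26.0 and U on the −x side, so U = (-26.00, 0.000). The tangent condition forces AU to be normal to SU, so A = U + (0, -9) = (-26.00, -9.000). On A1, U sits at bearing 90° from A; a 130° counterclockwise sweep puts T at bearing 220°, so T = A + 9.0·(cos 220°, sin 220°) = (-32.89, -14.79). Then |ST| = |T − S| = 36.06.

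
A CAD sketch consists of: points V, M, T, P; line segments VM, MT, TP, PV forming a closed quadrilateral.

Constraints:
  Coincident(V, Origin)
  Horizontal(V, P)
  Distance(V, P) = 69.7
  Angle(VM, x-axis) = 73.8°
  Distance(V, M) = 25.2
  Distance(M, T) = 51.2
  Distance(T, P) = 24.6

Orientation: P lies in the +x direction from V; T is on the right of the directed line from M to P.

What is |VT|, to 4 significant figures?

47.30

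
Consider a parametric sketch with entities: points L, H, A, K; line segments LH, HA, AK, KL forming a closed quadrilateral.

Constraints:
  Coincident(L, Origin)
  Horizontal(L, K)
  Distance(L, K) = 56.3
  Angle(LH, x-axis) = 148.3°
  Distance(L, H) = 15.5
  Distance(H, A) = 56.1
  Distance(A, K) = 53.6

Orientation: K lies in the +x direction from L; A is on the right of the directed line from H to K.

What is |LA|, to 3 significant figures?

42.4

Checks: LH at 148.3° ✓; |HA| = 56.10 ✓; |AK| = 53.60 ✓.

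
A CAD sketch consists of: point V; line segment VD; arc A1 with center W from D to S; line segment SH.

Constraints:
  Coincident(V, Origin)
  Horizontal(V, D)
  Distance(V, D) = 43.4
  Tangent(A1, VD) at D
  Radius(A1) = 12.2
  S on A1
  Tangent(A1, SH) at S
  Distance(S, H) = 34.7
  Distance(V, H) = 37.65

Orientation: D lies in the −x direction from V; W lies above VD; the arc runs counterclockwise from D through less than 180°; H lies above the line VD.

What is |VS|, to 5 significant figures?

33.607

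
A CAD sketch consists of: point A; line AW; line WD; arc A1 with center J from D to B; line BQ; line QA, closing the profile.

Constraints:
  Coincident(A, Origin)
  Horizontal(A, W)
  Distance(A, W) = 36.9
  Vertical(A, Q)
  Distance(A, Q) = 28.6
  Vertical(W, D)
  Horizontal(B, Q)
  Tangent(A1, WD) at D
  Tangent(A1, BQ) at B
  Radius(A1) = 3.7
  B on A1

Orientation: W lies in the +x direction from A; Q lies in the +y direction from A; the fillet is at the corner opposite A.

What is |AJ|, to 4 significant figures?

41.50

A is at the origin; A and W share the same y with |AW| = 36.9 and W on the +x side, so W = (36.90, 0.000). A and Q share the same x with |AQ| = 28.6 and Q on the +y side, so Q = (0.000, 28.60). The virtual corner opposite A is at (36.90, 28.60). A1 meets WD tangentially, so JD is at right angles to WD and A1 meets BQ tangentially, so JB is at right angles to BQ, with radius 3.7, so the center J sits 3.7 in from both sides at J = (33.20, 24.90). Then |AJ| = |J − A| = 41.50.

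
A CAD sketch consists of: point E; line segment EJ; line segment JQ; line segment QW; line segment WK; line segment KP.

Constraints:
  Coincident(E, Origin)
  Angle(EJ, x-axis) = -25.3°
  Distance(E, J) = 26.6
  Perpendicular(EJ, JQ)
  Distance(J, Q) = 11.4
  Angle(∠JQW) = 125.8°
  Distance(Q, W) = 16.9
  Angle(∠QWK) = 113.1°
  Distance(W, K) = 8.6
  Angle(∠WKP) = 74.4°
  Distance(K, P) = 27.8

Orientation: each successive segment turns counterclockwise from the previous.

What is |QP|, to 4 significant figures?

13.65

E is at the origin; EJ runs at -25.3° with length 26.6, so J = (24.05, -11.37). EJ ⟂ JQ, so JQ runs at 64.70°; with |JQ| = 11.4, Q = (28.92, -1.061). ∠JQW = 125.8° gives QW at 118.9° from the x-axis; with |QW| = 16.9, W = (20.75, 13.73). ∠QWK = 113.1° gives WK at -174.2° from the x-axis; with |WK| = 8.6, K = (12.20, 12.87). ∠WKP = 74.4° gives KP at -68.60° from the x-axis; with |KP| = 27.8, P = (22.34, -13.02). Then |QP| = |P − Q| = 13.65.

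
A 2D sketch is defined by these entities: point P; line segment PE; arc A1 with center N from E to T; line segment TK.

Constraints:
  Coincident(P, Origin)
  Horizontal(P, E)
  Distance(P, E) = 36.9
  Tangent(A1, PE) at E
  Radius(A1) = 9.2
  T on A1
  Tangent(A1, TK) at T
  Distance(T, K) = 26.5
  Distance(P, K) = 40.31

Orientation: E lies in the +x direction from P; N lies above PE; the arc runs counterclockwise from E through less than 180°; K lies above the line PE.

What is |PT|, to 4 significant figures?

45.82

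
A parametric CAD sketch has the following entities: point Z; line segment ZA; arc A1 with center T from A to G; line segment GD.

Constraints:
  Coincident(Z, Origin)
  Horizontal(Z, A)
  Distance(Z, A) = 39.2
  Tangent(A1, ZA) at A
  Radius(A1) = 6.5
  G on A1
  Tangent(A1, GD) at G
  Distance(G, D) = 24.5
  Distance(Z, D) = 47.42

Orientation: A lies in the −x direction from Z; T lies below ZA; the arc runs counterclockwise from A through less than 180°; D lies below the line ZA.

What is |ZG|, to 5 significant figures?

46.067

Checks: |ZA| = 39.20 ✓; |TG| = 6.500 ✓; ∠(TG, GD) = 90.00° ✓; |GD| = 24.50 ✓; |ZD| = 47.42 ✓.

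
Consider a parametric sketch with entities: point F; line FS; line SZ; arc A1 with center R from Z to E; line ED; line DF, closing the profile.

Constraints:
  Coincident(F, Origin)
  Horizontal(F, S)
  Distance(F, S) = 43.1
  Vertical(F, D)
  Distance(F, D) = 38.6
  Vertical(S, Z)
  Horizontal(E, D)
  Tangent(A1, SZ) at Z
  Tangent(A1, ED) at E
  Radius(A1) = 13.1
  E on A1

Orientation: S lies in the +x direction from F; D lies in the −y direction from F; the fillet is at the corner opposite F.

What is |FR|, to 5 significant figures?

39.373

F is at the origin; FS is horizontal with |FS| = 43.1 and S on the +x side, so S = (43.100, 0.0000). F and D share the same x with |FD| = 38.6 and D on the −y side, so D = (0.0000, -38.600). The virtual corner opposite F is at (43.100, -38.600). Tangency of A1 to SZ means the radius RZ is perpendicular to SZ and tangency of A1 to ED means the radius RE is perpendicular to ED, with radius 13.1, so the center R sits 13.1 in from both sides at R = (30.000, -25.500). Then |FR| = |R − F| = 39.373.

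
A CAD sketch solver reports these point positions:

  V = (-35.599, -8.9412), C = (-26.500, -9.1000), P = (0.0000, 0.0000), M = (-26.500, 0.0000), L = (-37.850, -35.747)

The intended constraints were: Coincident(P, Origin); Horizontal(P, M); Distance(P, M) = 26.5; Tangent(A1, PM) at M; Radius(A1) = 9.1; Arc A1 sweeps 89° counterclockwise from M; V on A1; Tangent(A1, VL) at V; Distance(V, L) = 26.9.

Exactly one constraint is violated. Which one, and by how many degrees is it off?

Tangent(A1, VL) at V — off by 3.80°.

P = (0.00, 0.00) ✓; P.y = 0.00, M.y = 0.00 ✓; |PM| = 26.50 ✓; ∠(CM, MP) = 90.00° ✓; |CM| = 9.100 ✓; bearing(C→V) − bearing(C→M) = 89.00° ✓; |CV| = 9.100 ✓; ∠(CV, VL) = 93.80° ✗; |VL| = 26.90 ✓.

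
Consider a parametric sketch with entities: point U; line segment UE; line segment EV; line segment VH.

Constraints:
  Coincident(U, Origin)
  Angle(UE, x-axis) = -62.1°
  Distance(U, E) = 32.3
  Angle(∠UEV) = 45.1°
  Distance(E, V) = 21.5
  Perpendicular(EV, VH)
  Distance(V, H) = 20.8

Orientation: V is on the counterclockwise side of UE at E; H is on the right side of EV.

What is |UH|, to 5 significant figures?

43.699

U is at the origin; UE runs at -62.1° with length 32.3, so E = 32.3·(cos -62.1°, sin -62.1°) = (15.114, -28.546). ∠UEV = 45.1°, so EV runs at -62.1° + (180° − 45.1°) = 72.800° from the x-axis; with |EV| = 21.5, V = E + 21.5·(cos 72.800°, sin 72.800°) = (21.472, -8.0071). The perpendicularity gives VH at right angles to EV; with |VH| = 20.8 on the right of EV, H = V + 20.8·(0.95528, -0.29571) = (41.342, -14.158). Then |UH| = |H − U| = 43.699.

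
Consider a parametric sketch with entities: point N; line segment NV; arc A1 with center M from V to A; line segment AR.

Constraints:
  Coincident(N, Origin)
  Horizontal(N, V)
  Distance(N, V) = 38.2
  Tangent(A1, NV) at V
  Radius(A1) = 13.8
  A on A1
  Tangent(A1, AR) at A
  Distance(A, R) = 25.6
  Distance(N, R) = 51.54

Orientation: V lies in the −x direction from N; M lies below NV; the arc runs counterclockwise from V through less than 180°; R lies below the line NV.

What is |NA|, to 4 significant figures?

53.49

Checks: ∠(MV, VN) = 90.00° ✓; |MV| = 13.80 ✓; |MA| = 13.80 ✓; ∠(MA, AR) = 90.00° ✓; |AR| = 25.60 ✓; |NR| = 51.54 ✓.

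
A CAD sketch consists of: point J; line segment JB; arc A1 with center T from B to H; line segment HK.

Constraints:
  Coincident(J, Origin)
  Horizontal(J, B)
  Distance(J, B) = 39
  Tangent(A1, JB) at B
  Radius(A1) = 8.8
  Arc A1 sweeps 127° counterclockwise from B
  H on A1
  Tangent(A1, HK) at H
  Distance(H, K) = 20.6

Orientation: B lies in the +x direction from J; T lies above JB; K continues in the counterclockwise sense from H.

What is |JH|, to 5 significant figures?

48.138

J is at the origin; JB is horizontal with |JB| = 39.0 and B on the +x side, so B = (39.000, 0.0000). Tangency of A1 to JB means the radius TB is perpendicular to JB, so T = B + (0, 8.8) = (39.000, 8.8000). On A1, B sits at bearing -90° from T; a 127° counterclockwise sweep puts H at bearing 37°, so H = T + 8.8·(cos 37°, sin 37°) = (46.028, 14.096). Then |JH| = |H − J| = 48.138.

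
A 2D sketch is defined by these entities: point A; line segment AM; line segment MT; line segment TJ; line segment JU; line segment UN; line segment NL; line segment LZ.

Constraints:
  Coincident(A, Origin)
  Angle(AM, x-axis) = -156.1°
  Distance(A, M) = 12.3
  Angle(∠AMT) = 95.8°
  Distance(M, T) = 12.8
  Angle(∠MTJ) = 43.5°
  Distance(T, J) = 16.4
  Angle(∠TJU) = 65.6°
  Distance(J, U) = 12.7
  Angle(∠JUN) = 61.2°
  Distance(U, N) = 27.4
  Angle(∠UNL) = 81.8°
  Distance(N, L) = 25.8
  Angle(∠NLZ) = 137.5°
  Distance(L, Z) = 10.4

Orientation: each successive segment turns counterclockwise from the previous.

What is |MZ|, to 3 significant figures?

34.3

A is at the origin; AM runs at -156.1° with length 12.3, so M = (-11.2, -4.98). ∠AMT = 95.8° gives MT at -71.9° from the x-axis; with |MT| = 12.8, T = (-7.27, -17.1). ∠MTJ = 43.5° gives TJ at 64.6° from the x-axis; with |TJ| = 16.4, J = (-0.234, -2.34). ∠TJU = 65.6° gives JU at 179° from the x-axis; with |JU| = 12.7, U = (-12.9, -2.11). ∠JUN = 61.2° gives UN at -62.2° from the x-axis; with |UN| = 27.4, N = (-0.153, -26.4). ∠UNL = 81.8° gives NL at 36.0° from the x-axis; with |NL| = 25.8, L = (20.7, -11.2). ∠NLZ = 137.5° gives LZ at 78.5° from the x-axis; with |LZ| = 10.4, Z = (22.8, -0.995). Then |MZ| = |Z − M| = 34.3.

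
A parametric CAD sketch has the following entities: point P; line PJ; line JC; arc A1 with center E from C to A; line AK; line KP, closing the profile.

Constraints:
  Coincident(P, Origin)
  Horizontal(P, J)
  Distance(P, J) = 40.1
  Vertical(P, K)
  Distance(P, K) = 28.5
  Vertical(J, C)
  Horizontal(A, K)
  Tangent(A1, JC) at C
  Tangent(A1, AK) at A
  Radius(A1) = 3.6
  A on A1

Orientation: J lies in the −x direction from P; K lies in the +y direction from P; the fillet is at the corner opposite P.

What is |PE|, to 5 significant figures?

44.184

PK is vertical with |PK| = 28.5 and K on the +y side, so K = (0.0000, 28.500). The virtual corner opposite P is at (-40.100, 28.500). Tangency of A1 to JC means the radius EC is perpendicular to JC and A1 meets AK tangentially, so EA is at right angles to AK, with radius 3.6, so the center E sits 3.6 in from both sides at E = (-36.500, 24.900). Then |PE| = |E − P| = 44.184.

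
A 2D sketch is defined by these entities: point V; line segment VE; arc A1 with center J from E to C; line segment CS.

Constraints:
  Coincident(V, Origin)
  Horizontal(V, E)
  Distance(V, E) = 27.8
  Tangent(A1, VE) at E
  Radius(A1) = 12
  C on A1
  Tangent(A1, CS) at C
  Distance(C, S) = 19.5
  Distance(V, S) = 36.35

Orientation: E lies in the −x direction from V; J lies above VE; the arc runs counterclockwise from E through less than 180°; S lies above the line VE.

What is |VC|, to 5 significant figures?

20.282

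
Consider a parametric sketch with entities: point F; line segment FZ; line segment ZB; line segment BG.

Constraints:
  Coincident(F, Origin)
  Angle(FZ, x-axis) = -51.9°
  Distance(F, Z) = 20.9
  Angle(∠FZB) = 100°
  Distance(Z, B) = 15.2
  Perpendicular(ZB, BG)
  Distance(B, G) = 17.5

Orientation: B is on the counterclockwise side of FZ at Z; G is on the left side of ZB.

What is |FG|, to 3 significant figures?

19.1

F is at the origin; FZ runs at -51.9° with length 20.9, so Z = 20.9·(cos -51.9°, sin -51.9°) = (12.9, -16.4). ∠FZB = 100.0°, so ZB runs at -51.9° + (180° − 100.0°) = 28.1° from the x-axis; with |ZB| = 15.2, B = Z + 15.2·(cos 28.1°, sin 28.1°) = (26.3, -9.29). ZB ⟂ BG; with |BG| = 17.5 on the left of ZB, G = B + 17.5·(-0.471, 0.882) = (18.1, 6.15). Then |FG| = |G − F| = 19.1.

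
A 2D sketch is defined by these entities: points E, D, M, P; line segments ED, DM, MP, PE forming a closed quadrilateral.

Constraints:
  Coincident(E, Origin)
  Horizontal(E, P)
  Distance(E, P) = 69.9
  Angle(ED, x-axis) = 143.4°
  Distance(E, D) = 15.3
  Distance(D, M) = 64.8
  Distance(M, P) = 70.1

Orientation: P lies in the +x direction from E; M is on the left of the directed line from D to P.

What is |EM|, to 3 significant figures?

65.4

E is at the origin; EP is horizontal with |EP| = 69.9 and P in +x, so P = (69.9, 0). ED runs at 143.4° with |ED| = 15.3, so D = (-12.3, 9.12). M is determined by |DM| = 64.8 and |MP| = 70.1 together: it lies at the intersection of circle(D, 64.8) and circle(P, 70.1). With |DP| = 82.7, the foot of the radical line on DP is 37.0 from D and the perpendicular offset is √(64.8² − 37.0²) = 53.2. Taking the left-of-DP solution: M = (30.4, 57.9).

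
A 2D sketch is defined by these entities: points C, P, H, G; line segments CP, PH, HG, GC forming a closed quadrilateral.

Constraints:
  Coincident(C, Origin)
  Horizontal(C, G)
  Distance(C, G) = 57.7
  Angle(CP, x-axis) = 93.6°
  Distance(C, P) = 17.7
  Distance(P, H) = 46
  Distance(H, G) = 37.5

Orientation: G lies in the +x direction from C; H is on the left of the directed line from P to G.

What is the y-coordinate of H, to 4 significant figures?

34.00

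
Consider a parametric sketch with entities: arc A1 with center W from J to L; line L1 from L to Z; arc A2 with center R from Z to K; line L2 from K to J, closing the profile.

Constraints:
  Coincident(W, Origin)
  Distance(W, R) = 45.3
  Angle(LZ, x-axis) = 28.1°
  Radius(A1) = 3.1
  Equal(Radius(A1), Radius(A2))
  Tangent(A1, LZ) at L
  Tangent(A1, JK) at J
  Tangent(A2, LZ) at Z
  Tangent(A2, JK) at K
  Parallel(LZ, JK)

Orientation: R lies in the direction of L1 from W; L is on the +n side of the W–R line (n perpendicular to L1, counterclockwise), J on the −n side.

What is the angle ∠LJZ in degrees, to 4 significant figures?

82.21°

The slot axis is L1's direction at 28.1°, so u = (cos 28.1°, sin 28.1°) = (0.8821, 0.4710) and n = (−sin 28.1°, cos 28.1°) = (-0.4710, 0.8821). W is at the origin and R lies 45.3 along u from W, so R = 45.3·u = (39.96, 21.34). Tangency of A1 to both parallel lines with radius 3.1 puts L and J at W ± 3.1·n: L = (-1.460, 2.735), J = (1.460, -2.735). Equal radii place Z and K the same way about R: Z = R + 3.1·n = (38.50, 24.07), K = R − 3.1·n = (41.42, 18.60). Then cos ∠LJZ = JL·JZ / (|JL||JZ|), giving 82.21°.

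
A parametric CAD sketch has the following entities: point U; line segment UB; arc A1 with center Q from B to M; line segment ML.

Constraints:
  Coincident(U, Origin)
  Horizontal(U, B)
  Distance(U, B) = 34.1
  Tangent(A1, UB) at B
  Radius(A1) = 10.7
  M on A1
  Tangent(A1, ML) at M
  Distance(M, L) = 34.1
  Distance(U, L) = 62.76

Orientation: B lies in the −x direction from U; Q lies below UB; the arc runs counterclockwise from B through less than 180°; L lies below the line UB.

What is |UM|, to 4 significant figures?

46.14

Checks: |QM| = 10.70 ✓; ∠(QM, ML) = 90.00° ✓; |ML| = 34.10 ✓; |UL| = 62.76 ✓.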